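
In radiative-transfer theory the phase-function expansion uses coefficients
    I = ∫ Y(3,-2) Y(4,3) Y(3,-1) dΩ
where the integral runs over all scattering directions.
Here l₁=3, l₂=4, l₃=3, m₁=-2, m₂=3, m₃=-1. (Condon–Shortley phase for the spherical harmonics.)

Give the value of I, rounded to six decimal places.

Rules hold: Σm=0, L=10 even, 1≤3≤7.
N = 7·9·7 = 441
Δ = 4!·2!·4!/11! = 1/34650
Racah Σ t=1..3: t=1:−1/72 t=2:+1/16 t=3:−1/72 = 5/144
⇒ 3j(3 4 3; 0 0 0)² = 2/77, sgn -1
Racah Σ t=3..4: t=3:−1/288 t=4:+1/144 = 1/288
⇒ 3j(3 4 3; -2 3 -1)² = 1/99, sgn +1
4πI² = N·(3j₀)²·(3jₘ)² = 14/121
I = -1·√(0.115702/4π) = -0.09595473

-0.095955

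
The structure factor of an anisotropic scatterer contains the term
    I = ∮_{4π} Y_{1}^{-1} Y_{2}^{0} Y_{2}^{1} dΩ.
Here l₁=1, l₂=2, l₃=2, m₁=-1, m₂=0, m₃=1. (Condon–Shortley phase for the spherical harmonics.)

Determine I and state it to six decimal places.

0.000000

L=5 odd ⇒ parity kills the (l;000) factor ⇒ I = 0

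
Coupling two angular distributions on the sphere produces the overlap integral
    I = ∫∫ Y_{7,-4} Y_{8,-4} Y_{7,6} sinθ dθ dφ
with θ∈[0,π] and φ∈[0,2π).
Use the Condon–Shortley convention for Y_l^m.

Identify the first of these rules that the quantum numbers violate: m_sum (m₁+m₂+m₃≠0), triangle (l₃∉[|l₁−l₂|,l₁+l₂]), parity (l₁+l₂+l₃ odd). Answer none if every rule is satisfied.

m_sum

azimuthal sum: -4 − 4 + 6 = -2  ✗
1 ≤ 7 ≤ 15 (triangle on l)
L = 7 + 8 + 7 = 22 (even)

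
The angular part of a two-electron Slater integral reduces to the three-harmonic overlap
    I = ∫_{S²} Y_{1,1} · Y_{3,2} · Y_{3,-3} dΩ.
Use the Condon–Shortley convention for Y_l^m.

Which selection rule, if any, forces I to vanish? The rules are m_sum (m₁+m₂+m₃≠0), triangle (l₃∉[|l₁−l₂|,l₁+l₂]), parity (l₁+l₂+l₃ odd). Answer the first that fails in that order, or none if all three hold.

parity

m₁+m₂+m₃ = 1 + 2 − 3 = 0  ✓
triangle: |1−3|=2 ≤ l₃=3 ≤ 1+3=4  ✓
parity: l₁+l₂+l₃ = 7 is odd  ✗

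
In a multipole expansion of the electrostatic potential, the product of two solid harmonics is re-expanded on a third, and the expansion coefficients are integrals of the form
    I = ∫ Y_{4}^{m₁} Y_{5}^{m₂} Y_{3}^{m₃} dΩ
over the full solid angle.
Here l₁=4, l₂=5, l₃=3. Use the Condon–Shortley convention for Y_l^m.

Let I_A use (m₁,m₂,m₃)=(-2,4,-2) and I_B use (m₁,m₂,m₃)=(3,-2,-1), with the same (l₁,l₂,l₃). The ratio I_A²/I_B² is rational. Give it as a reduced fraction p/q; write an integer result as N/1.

240/343

Shared (l₁,l₂,l₃)=(4,5,3): N and (l;000)² cancel in I_A²/I_B².
A: Δ = 6!·2!·4!/13! = 1/180180; Racah Σ t=5..6: t=5:−1/2880 t=6:+1/8640 = -1/4320; ⇒ 3j(4 5 3; -2 4 -2)² = 8/429, sgn +1
B: Δ = 6!·2!·4!/13! = 1/180180; Racah Σ t=0..1: t=0:+1/4320 t=1:−1/960 = -7/8640; ⇒ 3j(4 5 3; 3 -2 -1)² = 343/12870, sgn -1
I_A²/I_B² = (8/429)/(343/12870) = 240/343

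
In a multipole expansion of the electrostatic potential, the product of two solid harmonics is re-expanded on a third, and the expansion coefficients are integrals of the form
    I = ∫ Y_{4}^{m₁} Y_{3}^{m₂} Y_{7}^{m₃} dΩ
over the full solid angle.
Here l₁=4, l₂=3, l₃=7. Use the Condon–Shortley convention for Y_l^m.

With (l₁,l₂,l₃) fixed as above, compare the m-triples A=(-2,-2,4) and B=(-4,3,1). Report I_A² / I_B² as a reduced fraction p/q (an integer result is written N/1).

1386/1

l's match ⇒ only the (l;m) 3-j factors differ between A and B.
A: triangle coeff Δ(4,3,7) = 1/45045; Σ_t [0,0]: t=0:+1/172800 = 1/172800; (3j)²=2/65 [(4 3 7; -2 -2 4)], sign=-1
B: triangle coeff Δ(4,3,7) = 1/45045; Σ_t [0,0]: t=0:+1/29030400 = 1/29030400; (3j)²=1/45045 [(4 3 7; -4 3 1)], sign=+1
I_A²/I_B² = (2/65)/(1/45045) = 1386/1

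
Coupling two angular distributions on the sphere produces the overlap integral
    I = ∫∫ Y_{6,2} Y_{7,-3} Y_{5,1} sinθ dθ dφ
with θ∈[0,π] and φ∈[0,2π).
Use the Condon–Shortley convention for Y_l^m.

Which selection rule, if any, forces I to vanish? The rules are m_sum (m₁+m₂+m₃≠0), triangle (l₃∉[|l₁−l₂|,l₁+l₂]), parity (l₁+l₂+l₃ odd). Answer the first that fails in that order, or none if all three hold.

none

azimuthal sum: 2 − 3 + 1 = 0  ✓
1 ≤ 5 ≤ 13 (triangle on l)  ✓
L = 6 + 7 + 5 = 18 (even)  ✓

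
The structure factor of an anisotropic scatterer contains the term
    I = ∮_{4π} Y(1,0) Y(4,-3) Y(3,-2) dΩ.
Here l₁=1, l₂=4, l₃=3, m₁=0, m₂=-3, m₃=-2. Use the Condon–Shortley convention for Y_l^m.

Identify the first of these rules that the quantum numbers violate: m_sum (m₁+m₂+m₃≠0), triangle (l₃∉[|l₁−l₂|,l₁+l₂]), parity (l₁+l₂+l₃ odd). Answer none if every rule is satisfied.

m_sum

azimuthal sum: 0 − 3 − 2 = -5  ✗
3 ≤ 3 ≤ 5 (triangle on l)
L = 1 + 4 + 3 = 8 (even)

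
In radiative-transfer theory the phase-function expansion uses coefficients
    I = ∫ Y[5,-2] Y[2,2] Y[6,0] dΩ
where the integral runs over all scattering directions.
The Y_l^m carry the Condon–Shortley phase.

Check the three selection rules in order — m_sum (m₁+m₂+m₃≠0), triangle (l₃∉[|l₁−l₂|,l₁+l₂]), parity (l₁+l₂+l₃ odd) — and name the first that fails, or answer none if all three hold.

azimuthal sum: -2 + 2 + 0 = 0  ✓
3 ≤ 6 ≤ 7 (triangle on l)  ✓
L = 5 + 2 + 6 = 13 (odd)  ✗

parity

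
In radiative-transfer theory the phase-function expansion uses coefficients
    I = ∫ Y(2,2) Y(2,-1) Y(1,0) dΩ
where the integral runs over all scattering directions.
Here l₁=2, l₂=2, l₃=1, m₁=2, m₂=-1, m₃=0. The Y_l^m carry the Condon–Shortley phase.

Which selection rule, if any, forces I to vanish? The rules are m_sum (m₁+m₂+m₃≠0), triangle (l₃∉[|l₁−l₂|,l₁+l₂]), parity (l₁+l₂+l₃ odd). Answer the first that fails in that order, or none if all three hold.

m_sum

Σmᵢ = 1  ✗
l₃∈[|l₁−l₂|,l₁+l₂]=[0,4], have l₃=1
Σlᵢ = 5 ⇒ odd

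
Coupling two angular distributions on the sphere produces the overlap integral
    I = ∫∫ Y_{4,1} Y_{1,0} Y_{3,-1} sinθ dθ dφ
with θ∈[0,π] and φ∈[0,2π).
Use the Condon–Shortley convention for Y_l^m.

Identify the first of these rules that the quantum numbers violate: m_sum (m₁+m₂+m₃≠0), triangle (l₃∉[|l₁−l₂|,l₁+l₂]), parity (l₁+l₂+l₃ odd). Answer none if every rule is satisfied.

none

Σmᵢ = 0  ✓
l₃∈[|l₁−l₂|,l₁+l₂]=[3,5], have l₃=3  ✓
Σlᵢ = 8 ⇒ even  ✓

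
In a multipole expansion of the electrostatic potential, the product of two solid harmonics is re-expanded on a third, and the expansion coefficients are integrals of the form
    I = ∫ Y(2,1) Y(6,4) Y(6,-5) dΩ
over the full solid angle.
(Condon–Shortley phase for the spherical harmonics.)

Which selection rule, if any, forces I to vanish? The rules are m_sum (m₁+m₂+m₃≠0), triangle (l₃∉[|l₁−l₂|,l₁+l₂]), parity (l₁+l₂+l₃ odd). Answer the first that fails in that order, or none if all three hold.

none

azimuthal sum: 1 + 4 − 5 = 0  ✓
4 ≤ 6 ≤ 8 (triangle on l)  ✓
L = 2 + 6 + 6 = 14 (even)  ✓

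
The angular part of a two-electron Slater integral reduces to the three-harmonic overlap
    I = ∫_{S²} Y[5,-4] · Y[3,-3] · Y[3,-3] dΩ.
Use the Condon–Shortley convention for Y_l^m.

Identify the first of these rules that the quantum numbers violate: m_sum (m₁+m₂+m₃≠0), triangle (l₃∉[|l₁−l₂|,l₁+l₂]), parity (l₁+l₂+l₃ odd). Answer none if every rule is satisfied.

azimuthal sum: -4 − 3 − 3 = -10  ✗
2 ≤ 3 ≤ 8 (triangle on l)
L = 5 + 3 + 3 = 11 (odd)

m_sum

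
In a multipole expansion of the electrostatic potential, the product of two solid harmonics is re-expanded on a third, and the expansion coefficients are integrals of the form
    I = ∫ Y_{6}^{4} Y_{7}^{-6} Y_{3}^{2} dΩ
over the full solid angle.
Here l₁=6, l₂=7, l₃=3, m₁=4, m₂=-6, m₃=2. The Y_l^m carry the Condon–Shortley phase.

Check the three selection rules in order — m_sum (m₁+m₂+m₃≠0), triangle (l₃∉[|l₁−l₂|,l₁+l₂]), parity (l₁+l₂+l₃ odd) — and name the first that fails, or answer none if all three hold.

Σmᵢ = 0  ✓
l₃∈[|l₁−l₂|,l₁+l₂]=[1,13], have l₃=3  ✓
Σlᵢ = 16 ⇒ even  ✓

none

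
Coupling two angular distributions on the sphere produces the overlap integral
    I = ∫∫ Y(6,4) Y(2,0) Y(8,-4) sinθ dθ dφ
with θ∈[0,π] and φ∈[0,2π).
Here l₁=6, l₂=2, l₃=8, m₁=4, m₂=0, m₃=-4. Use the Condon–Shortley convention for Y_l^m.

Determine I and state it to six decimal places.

Checks pass: Σm=0; 16 even; l₃=8∈[4,8].
(2·6+1)(2·2+1)(2·8+1) = 1105
Δ: 0! 12! 4! / 17! → 1/30940
sum: t=0:+1/2073600 = 1/2073600
3j²(6 2 8; 0 0 0) = Δ·Π!·Σ² = 28/1105  (sign +1)
sum: t=0:+1/29030400 = 1/29030400
3j²(6 2 8; 4 0 -4) = Δ·Π!·Σ² = 99/7735  (sign +1)
combine: 4πI² = 1105·28/1105·99/7735 = 396/1105
take √, sign +1: I = 0.16887351

0.168874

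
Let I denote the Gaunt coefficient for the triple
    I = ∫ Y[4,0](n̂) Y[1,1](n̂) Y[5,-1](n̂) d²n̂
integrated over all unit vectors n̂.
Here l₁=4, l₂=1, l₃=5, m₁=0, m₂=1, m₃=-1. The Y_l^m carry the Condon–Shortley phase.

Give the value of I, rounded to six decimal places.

-0.190188

m-sum 0 ✓  L=10 even ✓  3≤5≤5 ✓
Π(2lᵢ+1) = 9×3×11 = 297
triangle coeff Δ(4,1,5) = 1/495
Σ_t [0,0]: t=0:+1/576 = 1/576
(3j)²=5/99 [(4 1 5; 0 0 0)], sign=-1
Σ_t [0,0]: t=0:+1/1152 = 1/1152
(3j)²=1/33 [(4 1 5; 0 1 -1)], sign=+1
⇒ 4πI² = 5/11
I = (-1)√(5/11/(4π)) = -0.19018827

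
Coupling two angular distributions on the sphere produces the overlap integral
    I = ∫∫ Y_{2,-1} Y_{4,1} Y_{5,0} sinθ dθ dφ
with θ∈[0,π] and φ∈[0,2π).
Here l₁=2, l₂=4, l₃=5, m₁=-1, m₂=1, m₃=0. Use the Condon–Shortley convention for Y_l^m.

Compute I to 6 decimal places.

Σlᵢ=11 odd — θ-integrand is odd under cosθ→−cosθ; I=0

0.000000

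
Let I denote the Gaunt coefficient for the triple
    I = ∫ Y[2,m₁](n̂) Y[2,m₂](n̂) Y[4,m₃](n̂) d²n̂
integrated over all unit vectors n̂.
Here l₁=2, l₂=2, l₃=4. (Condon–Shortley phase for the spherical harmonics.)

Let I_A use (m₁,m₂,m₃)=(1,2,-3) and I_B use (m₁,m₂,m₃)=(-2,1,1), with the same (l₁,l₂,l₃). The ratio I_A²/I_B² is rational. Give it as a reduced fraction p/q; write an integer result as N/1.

Same 2,2,4: normalisation and zero-m 3j drop out of the ratio.
A: Δ: 0! 4! 4! / 9! → 1/630; sum: t=0:+1/144 = 1/144; 3j²(2 2 4; 1 2 -3) = Δ·Π!·Σ² = 1/18  (sign -1)
B: Δ: 0! 4! 4! / 9! → 1/630; sum: t=0:+1/144 = 1/144; 3j²(2 2 4; -2 1 1) = Δ·Π!·Σ² = 1/126  (sign -1)
I_A²/I_B² = (1/18)/(1/126) = 7/1

7/1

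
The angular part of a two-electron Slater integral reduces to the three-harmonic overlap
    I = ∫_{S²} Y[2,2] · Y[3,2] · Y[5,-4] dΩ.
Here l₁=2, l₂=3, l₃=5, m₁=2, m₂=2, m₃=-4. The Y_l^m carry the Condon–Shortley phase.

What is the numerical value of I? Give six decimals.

Rules hold: Σm=0, L=10 even, 1≤5≤5.
N = 5·7·11 = 385
Δ = 0!·4!·6!/11! = 1/2310
Racah Σ t=0..0: t=0:+1/144 = 1/144
⇒ 3j(2 3 5; 0 0 0)² = 10/231, sgn -1
Racah Σ t=0..0: t=0:+1/2880 = 1/2880
⇒ 3j(2 3 5; 2 2 -4)² = 3/55, sgn -1
4πI² = N·(3j₀)²·(3jₘ)² = 10/11
I = +1·√(0.909091/4π) = 0.26896683

0.268967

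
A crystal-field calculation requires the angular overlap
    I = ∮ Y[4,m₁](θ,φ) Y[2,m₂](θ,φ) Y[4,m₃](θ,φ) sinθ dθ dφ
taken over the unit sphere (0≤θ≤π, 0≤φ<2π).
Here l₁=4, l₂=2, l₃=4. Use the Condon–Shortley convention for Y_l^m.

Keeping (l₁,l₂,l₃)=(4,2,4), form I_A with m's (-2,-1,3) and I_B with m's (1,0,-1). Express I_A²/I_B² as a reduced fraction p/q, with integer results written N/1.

l's match ⇒ only the (l;m) 3-j factors differ between A and B.
A: triangle coeff Δ(4,2,4) = 1/13860; Σ_t [0,1]: t=0:+1/1440 t=1:−1/240 = -1/288; (3j)²=5/132 [(4 2 4; -2 -1 3)], sign=+1
B: triangle coeff Δ(4,2,4) = 1/13860; Σ_t [0,2]: t=0:+1/144 t=1:−1/48 t=2:+1/480 = -17/1440; (3j)²=289/13860 [(4 2 4; 1 0 -1)], sign=+1
I_A²/I_B² = (5/132)/(289/13860) = 525/289

525/289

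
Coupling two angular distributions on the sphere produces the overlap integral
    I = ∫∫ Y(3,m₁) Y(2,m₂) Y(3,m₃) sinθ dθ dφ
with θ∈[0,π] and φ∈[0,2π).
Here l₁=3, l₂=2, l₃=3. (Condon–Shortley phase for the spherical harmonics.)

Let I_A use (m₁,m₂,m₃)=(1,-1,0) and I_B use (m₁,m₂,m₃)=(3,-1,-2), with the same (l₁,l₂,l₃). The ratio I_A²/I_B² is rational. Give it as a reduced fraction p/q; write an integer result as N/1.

2/25

Same 3,2,3: normalisation and zero-m 3j drop out of the ratio.
A: Δ: 2! 4! 2! / 9! → 1/3780; sum: t=0:+1/8 t=1:−1/12 = 1/24; 3j²(3 2 3; 1 -1 0) = Δ·Π!·Σ² = 1/210  (sign -1)
B: Δ: 2! 4! 2! / 9! → 1/3780; sum: t=0:+1/48 = 1/48; 3j²(3 2 3; 3 -1 -2) = Δ·Π!·Σ² = 5/84  (sign -1)
I_A²/I_B² = (1/210)/(5/84) = 2/25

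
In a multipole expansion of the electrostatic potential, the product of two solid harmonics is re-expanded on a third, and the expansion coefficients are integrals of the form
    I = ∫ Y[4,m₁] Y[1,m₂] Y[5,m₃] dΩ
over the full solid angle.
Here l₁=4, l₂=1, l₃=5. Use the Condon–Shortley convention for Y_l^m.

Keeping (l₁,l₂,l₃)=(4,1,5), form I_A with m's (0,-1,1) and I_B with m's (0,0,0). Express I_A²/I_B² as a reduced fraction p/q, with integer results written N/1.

3/5

Same 4,1,5: normalisation and zero-m 3j drop out of the ratio.
A: Δ: 0! 8! 2! / 11! → 1/495; sum: t=0:+1/1152 = 1/1152; 3j²(4 1 5; 0 -1 1) = Δ·Π!·Σ² = 1/33  (sign +1)
B: Δ: 0! 8! 2! / 11! → 1/495; sum: t=0:+1/576 = 1/576; 3j²(4 1 5; 0 0 0) = Δ·Π!·Σ² = 5/99  (sign -1)
I_A²/I_B² = (1/33)/(5/99) = 3/5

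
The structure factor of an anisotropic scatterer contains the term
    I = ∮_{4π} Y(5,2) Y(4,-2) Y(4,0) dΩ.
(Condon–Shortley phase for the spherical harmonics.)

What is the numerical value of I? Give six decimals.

l₁+l₂+l₃=13 is odd: 3j(l;000)=0 ⇒ I=0

0.000000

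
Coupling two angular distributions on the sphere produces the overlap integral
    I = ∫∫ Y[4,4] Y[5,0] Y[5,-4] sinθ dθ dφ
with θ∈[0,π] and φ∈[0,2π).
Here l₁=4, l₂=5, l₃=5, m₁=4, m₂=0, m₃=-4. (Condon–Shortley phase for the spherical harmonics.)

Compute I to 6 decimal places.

m-sum 0 ✓  L=14 even ✓  1≤5≤9 ✓
Π(2lᵢ+1) = 9×11×11 = 1089
triangle coeff Δ(4,5,5) = 1/3153150
Σ_t [0,4]: t=0:+1/69120 t=1:−1/1728 t=2:+1/576 t=3:−1/1728 t=4:+1/69120 = 7/11520
(3j)²=2/143 [(4 5 5; 0 0 0)], sign=-1
Σ_t [0,0]: t=0:+1/69120 = 1/69120
(3j)²=2/143 [(4 5 5; 4 0 -4)], sign=-1
⇒ 4πI² = 36/169
I = (+1)√(36/169/(4π)) = 0.13019760

0.130198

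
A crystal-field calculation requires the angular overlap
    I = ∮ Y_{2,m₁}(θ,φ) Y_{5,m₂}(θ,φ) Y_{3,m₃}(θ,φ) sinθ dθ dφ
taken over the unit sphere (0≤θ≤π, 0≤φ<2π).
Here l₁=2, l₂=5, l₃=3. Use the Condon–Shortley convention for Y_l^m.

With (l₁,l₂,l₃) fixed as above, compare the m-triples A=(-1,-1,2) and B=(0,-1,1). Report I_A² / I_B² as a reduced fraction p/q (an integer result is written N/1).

4/15

Shared (l₁,l₂,l₃)=(2,5,3): N and (l;000)² cancel in I_A²/I_B².
A: Δ = 4!·0!·6!/11! = 1/2310; Racah Σ t=3..3: t=3:−1/720 = -1/720; ⇒ 3j(2 5 3; -1 -1 2)² = 4/385, sgn +1
B: Δ = 4!·0!·6!/11! = 1/2310; Racah Σ t=2..2: t=2:+1/192 = 1/192; ⇒ 3j(2 5 3; 0 -1 1)² = 3/77, sgn +1
I_A²/I_B² = (4/385)/(3/77) = 4/15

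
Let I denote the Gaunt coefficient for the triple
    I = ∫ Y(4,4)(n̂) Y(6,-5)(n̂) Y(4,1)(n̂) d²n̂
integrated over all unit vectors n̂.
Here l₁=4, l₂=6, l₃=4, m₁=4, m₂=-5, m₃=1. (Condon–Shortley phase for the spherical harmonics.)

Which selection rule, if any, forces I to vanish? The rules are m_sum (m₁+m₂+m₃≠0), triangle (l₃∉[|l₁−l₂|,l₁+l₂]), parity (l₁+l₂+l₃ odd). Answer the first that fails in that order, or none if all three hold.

none

azimuthal sum: 4 − 5 + 1 = 0  ✓
2 ≤ 4 ≤ 10 (triangle on l)  ✓
L = 4 + 6 + 4 = 14 (even)  ✓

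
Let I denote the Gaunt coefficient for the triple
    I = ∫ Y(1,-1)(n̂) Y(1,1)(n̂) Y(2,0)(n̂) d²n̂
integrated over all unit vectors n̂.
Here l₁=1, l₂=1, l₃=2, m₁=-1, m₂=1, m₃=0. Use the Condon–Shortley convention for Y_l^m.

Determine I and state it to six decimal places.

0.126157

Checks pass: Σm=0; 4 even; l₃=2∈[0,2].
(2·1+1)(2·1+1)(2·2+1) = 45
Δ: 0! 2! 2! / 5! → 1/30
sum: t=0:+1/1 = 1/1
3j²(1 1 2; 0 0 0) = Δ·Π!·Σ² = 2/15  (sign +1)
sum: t=0:+1/4 = 1/4
3j²(1 1 2; -1 1 0) = Δ·Π!·Σ² = 1/30  (sign +1)
combine: 4πI² = 45·2/15·1/30 = 1/5
take √, sign +1: I = 0.12615663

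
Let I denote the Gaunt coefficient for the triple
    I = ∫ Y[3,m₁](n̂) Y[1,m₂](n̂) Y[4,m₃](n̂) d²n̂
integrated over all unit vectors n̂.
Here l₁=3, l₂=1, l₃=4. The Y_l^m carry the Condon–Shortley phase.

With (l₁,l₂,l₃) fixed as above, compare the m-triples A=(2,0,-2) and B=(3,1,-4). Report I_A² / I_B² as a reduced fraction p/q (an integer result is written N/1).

Same 3,1,4: normalisation and zero-m 3j drop out of the ratio.
A: Δ: 0! 6! 2! / 9! → 1/252; sum: t=0:+1/120 = 1/120; 3j²(3 1 4; 2 0 -2) = Δ·Π!·Σ² = 1/21  (sign +1)
B: Δ: 0! 6! 2! / 9! → 1/252; sum: t=0:+1/1440 = 1/1440; 3j²(3 1 4; 3 1 -4) = Δ·Π!·Σ² = 1/9  (sign +1)
I_A²/I_B² = (1/21)/(1/9) = 3/7

3/7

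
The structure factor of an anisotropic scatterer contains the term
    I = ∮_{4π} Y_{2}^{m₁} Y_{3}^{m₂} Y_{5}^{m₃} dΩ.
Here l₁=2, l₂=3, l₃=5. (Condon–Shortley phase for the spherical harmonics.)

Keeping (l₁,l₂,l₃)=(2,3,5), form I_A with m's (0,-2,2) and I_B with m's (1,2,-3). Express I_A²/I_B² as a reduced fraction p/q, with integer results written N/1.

Same 2,3,5: normalisation and zero-m 3j drop out of the ratio.
A: Δ: 0! 4! 6! / 11! → 1/2310; sum: t=0:+1/480 = 1/480; 3j²(2 3 5; 0 -2 2) = Δ·Π!·Σ² = 3/110  (sign -1)
B: Δ: 0! 4! 6! / 11! → 1/2310; sum: t=0:+1/720 = 1/720; 3j²(2 3 5; 1 2 -3) = Δ·Π!·Σ² = 8/165  (sign +1)
I_A²/I_B² = (3/110)/(8/165) = 9/16

9/16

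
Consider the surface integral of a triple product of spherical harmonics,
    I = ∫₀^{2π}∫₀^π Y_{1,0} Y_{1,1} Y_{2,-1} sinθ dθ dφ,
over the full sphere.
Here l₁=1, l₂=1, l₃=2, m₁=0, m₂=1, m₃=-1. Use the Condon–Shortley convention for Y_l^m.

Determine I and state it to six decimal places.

m-sum 0 ✓  L=4 even ✓  0≤2≤2 ✓
Π(2lᵢ+1) = 3×3×5 = 45
triangle coeff Δ(1,1,2) = 1/30
Σ_t [0,0]: t=0:+1/1 = 1/1
(3j)²=2/15 [(1 1 2; 0 0 0)], sign=+1
Σ_t [0,0]: t=0:+1/2 = 1/2
(3j)²=1/10 [(1 1 2; 0 1 -1)], sign=-1
⇒ 4πI² = 3/5
I = (-1)√(3/5/(4π)) = -0.21850969

-0.218510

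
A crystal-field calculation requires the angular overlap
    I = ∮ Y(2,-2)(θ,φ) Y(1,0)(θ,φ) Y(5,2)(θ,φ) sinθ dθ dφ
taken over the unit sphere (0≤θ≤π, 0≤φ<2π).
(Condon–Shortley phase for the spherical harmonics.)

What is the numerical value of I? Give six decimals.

|2−1|≤5≤2+1 violated ⇒ I = 0

0.000000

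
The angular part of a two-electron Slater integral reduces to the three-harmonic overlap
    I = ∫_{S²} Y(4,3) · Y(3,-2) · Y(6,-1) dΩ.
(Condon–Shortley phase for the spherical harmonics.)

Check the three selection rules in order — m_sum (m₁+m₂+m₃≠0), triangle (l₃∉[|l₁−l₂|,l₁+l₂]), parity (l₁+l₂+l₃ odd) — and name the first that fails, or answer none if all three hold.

Σmᵢ = 0  ✓
l₃∈[|l₁−l₂|,l₁+l₂]=[1,7], have l₃=6  ✓
Σlᵢ = 13 ⇒ odd  ✗

parity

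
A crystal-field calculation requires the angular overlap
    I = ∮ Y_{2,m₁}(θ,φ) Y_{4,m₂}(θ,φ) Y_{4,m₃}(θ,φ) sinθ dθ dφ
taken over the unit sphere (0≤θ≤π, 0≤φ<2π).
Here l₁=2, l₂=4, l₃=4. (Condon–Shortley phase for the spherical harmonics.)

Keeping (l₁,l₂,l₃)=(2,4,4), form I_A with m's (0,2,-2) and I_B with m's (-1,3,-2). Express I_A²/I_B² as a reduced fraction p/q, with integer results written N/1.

64/525

l's match ⇒ only the (l;m) 3-j factors differ between A and B.
A: triangle coeff Δ(2,4,4) = 1/13860; Σ_t [0,2]: t=0:+1/2880 t=1:−1/120 t=2:+1/192 = -1/360; (3j)²=16/3465 [(2 4 4; 0 2 -2)], sign=-1
B: triangle coeff Δ(2,4,4) = 1/13860; Σ_t [1,2]: t=1:−1/1440 t=2:+1/240 = 1/288; (3j)²=5/132 [(2 4 4; -1 3 -2)], sign=+1
I_A²/I_B² = (16/3465)/(5/132) = 64/525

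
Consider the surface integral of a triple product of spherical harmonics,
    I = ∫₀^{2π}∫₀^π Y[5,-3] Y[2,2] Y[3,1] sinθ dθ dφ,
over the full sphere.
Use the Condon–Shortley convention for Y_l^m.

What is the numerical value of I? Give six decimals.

m-sum 0 ✓  L=10 even ✓  3≤3≤7 ✓
Π(2lᵢ+1) = 11×5×7 = 385
triangle coeff Δ(5,2,3) = 1/2310
Σ_t [2,2]: t=2:+1/144 = 1/144
(3j)²=10/231 [(5 2 3; 0 0 0)], sign=-1
Σ_t [4,4]: t=4:+1/1152 = 1/1152
(3j)²=1/33 [(5 2 3; -3 2 1)], sign=+1
⇒ 4πI² = 50/99
I = (-1)√(50/99/(4π)) = -0.20047604

-0.200476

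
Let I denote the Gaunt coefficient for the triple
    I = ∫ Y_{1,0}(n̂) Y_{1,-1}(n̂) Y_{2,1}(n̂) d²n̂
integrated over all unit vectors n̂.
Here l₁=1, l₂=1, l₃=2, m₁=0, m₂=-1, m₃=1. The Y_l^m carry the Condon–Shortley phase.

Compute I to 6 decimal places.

-0.218510

Rules hold: Σm=0, L=4 even, 0≤2≤2.
N = 3·3·5 = 45
Δ = 0!·2!·2!/5! = 1/30
Racah Σ t=0..0: t=0:+1/1 = 1/1
⇒ 3j(1 1 2; 0 0 0)² = 2/15, sgn +1
Racah Σ t=0..0: t=0:+1/2 = 1/2
⇒ 3j(1 1 2; 0 -1 1)² = 1/10, sgn -1
4πI² = N·(3j₀)²·(3jₘ)² = 3/5
I = -1·√(0.6/4π) = -0.21850969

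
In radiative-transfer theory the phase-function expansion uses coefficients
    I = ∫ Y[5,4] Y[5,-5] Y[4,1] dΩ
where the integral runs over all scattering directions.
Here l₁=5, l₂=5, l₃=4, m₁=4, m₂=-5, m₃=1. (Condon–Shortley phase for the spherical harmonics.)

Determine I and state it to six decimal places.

0.184127

Checks pass: Σm=0; 14 even; l₃=4∈[0,10].
(2·5+1)(2·5+1)(2·4+1) = 1089
Δ: 6! 4! 4! / 15! → 1/3153150
sum: t=1:−1/69120 t=2:+1/1728 t=3:−1/576 t=4:+1/1728 t=5:−1/69120 = -7/11520
3j²(5 5 4; 0 0 0) = Δ·Π!·Σ² = 2/143  (sign -1)
sum: t=0:+1/103680 = 1/103680
3j²(5 5 4; 4 -5 1) = Δ·Π!·Σ² = 4/143  (sign -1)
combine: 4πI² = 1089·2/143·4/143 = 72/169
take √, sign +1: I = 0.18412721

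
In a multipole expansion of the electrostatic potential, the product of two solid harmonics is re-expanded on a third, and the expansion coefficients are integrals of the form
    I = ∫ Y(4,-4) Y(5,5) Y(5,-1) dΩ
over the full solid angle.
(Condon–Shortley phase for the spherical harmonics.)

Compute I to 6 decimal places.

-0.075170

m-sum 0 ✓  L=14 even ✓  1≤5≤9 ✓
Π(2lᵢ+1) = 9×11×11 = 1089
triangle coeff Δ(4,5,5) = 1/3153150
Σ_t [0,4]: t=0:+1/69120 t=1:−1/1728 t=2:+1/576 t=3:−1/1728 t=4:+1/69120 = 7/11520
(3j)²=2/143 [(4 5 5; 0 0 0)], sign=-1
Σ_t [4,4]: t=4:+1/414720 = 1/414720
(3j)²=2/429 [(4 5 5; -4 5 -1)], sign=+1
⇒ 4πI² = 12/169
I = (-1)√(12/169/(4π)) = -0.07516962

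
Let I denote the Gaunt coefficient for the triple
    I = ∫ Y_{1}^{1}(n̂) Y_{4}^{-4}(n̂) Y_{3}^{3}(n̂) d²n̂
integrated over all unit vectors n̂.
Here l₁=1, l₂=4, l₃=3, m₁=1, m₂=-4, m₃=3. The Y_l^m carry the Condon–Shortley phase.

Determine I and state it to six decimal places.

0.325735

m-sum 0 ✓  L=8 even ✓  3≤3≤5 ✓
Π(2lᵢ+1) = 3×9×7 = 189
triangle coeff Δ(1,4,3) = 1/252
Σ_t [1,1]: t=1:−1/36 = -1/36
(3j)²=4/63 [(1 4 3; 0 0 0)], sign=+1
Σ_t [0,0]: t=0:+1/1440 = 1/1440
(3j)²=1/9 [(1 4 3; 1 -4 3)], sign=+1
⇒ 4πI² = 4/3
I = (+1)√(4/3/(4π)) = 0.32573501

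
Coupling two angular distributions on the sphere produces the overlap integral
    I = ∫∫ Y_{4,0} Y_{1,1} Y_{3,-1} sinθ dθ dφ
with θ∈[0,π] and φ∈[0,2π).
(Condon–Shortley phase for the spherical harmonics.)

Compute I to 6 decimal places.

Rules hold: Σm=0, L=8 even, 3≤3≤5.
N = 9·3·7 = 189
Δ = 2!·6!·0!/9! = 1/252
Racah Σ t=1..1: t=1:−1/36 = -1/36
⇒ 3j(4 1 3; 0 0 0)² = 4/63, sgn +1
Racah Σ t=2..2: t=2:+1/96 = 1/96
⇒ 3j(4 1 3; 0 1 -1)² = 1/42, sgn +1
4πI² = N·(3j₀)²·(3jₘ)² = 2/7
I = +1·√(0.285714/4π) = 0.15078601

0.150786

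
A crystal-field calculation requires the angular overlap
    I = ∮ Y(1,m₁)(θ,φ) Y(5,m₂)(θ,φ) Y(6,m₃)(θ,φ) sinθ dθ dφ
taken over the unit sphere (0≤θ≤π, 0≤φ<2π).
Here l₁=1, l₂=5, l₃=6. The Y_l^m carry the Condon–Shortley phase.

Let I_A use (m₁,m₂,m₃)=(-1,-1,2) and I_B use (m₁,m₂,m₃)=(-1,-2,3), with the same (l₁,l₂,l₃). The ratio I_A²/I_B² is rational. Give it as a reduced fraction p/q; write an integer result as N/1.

Shared (l₁,l₂,l₃)=(1,5,6): N and (l;000)² cancel in I_A²/I_B².
A: Δ = 0!·2!·10!/13! = 1/858; Racah Σ t=0..0: t=0:+1/34560 = 1/34560; ⇒ 3j(1 5 6; -1 -1 2)² = 14/429, sgn +1
B: Δ = 0!·2!·10!/13! = 1/858; Racah Σ t=0..0: t=0:+1/60480 = 1/60480; ⇒ 3j(1 5 6; -1 -2 3)² = 6/143, sgn -1
I_A²/I_B² = (14/429)/(6/143) = 7/9

7/9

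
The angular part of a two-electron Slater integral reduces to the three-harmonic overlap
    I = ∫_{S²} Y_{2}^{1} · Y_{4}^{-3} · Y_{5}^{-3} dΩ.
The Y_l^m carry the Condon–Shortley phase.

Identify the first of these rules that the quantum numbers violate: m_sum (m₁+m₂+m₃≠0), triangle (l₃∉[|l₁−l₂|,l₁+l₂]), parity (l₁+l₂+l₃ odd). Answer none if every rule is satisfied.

azimuthal sum: 1 − 3 − 3 = -5  ✗
2 ≤ 5 ≤ 6 (triangle on l)
L = 2 + 4 + 5 = 11 (odd)

m_sum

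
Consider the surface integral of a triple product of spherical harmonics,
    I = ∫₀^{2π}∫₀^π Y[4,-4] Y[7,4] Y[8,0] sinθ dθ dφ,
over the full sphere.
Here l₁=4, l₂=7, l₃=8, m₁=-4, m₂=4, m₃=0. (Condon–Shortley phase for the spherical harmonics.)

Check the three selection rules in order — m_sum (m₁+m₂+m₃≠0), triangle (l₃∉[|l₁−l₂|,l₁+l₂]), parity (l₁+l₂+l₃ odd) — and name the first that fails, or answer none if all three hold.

parity

Σmᵢ = 0  ✓
l₃∈[|l₁−l₂|,l₁+l₂]=[3,11], have l₃=8  ✓
Σlᵢ = 19 ⇒ odd  ✗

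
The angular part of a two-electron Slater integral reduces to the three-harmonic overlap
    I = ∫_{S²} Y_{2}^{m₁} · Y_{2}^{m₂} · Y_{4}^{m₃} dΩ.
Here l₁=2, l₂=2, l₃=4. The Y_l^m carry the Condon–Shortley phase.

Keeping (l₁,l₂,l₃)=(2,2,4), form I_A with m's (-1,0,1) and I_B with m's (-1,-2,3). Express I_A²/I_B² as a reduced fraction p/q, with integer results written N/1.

6/7

l's match ⇒ only the (l;m) 3-j factors differ between A and B.
A: triangle coeff Δ(2,2,4) = 1/630; Σ_t [0,0]: t=0:+1/24 = 1/24; (3j)²=1/21 [(2 2 4; -1 0 1)], sign=-1
B: triangle coeff Δ(2,2,4) = 1/630; Σ_t [0,0]: t=0:+1/144 = 1/144; (3j)²=1/18 [(2 2 4; -1 -2 3)], sign=-1
I_A²/I_B² = (1/21)/(1/18) = 6/7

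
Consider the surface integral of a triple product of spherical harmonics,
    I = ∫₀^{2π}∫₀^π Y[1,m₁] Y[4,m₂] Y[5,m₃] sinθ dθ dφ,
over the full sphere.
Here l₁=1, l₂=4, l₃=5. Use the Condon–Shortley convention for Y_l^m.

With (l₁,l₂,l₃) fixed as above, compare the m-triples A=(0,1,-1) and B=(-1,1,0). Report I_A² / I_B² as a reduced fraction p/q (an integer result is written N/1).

12/5

Shared (l₁,l₂,l₃)=(1,4,5): N and (l;000)² cancel in I_A²/I_B².
A: Δ = 0!·2!·8!/11! = 1/495; Racah Σ t=0..0: t=0:+1/720 = 1/720; ⇒ 3j(1 4 5; 0 1 -1)² = 8/165, sgn +1
B: Δ = 0!·2!·8!/11! = 1/495; Racah Σ t=0..0: t=0:+1/1440 = 1/1440; ⇒ 3j(1 4 5; -1 1 0)² = 2/99, sgn -1
I_A²/I_B² = (8/165)/(2/99) = 12/5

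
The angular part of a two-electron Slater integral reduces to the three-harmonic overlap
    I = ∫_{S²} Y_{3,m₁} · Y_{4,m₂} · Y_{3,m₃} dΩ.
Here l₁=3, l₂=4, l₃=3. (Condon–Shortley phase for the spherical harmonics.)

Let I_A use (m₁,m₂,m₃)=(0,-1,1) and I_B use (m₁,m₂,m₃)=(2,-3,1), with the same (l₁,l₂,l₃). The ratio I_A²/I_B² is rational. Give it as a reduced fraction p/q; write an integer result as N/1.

15/14

Shared (l₁,l₂,l₃)=(3,4,3): N and (l;000)² cancel in I_A²/I_B².
A: Δ = 4!·2!·4!/11! = 1/34650; Racah Σ t=1..3: t=1:−1/48 t=2:+1/24 t=3:−1/288 = 5/288; ⇒ 3j(3 4 3; 0 -1 1)² = 5/462, sgn +1
B: Δ = 4!·2!·4!/11! = 1/34650; Racah Σ t=0..1: t=0:+1/144 t=1:−1/288 = 1/288; ⇒ 3j(3 4 3; 2 -3 1)² = 1/99, sgn +1
I_A²/I_B² = (5/462)/(1/99) = 15/14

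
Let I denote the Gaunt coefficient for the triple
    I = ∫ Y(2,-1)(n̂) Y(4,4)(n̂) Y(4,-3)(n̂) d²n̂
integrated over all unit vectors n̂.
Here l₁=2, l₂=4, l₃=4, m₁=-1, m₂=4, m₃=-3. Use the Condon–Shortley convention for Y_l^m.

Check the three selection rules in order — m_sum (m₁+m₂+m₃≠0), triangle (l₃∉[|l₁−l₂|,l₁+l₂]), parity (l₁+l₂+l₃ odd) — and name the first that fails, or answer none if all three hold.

Σmᵢ = 0  ✓
l₃∈[|l₁−l₂|,l₁+l₂]=[2,6], have l₃=4  ✓
Σlᵢ = 10 ⇒ even  ✓

none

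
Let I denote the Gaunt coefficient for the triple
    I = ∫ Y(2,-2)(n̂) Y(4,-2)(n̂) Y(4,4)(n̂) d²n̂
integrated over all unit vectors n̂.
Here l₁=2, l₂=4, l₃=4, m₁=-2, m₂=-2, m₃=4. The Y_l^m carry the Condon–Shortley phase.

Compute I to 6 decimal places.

-0.106180

Rules hold: Σm=0, L=10 even, 2≤4≤6.
N = 5·9·9 = 405
Δ = 2!·2!·6!/11! = 1/13860
Racah Σ t=0..2: t=0:+1/192 t=1:−1/36 t=2:+1/192 = -5/288
⇒ 3j(2 4 4; 0 0 0)² = 20/693, sgn -1
Racah Σ t=2..2: t=2:+1/2880 = 1/2880
⇒ 3j(2 4 4; -2 -2 4)² = 2/165, sgn +1
4πI² = N·(3j₀)²·(3jₘ)² = 120/847
I = -1·√(0.141677/4π) = -0.10618031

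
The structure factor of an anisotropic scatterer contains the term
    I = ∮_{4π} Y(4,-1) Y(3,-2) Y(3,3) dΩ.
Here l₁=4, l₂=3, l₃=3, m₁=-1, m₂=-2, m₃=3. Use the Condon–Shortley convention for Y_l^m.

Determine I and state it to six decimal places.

0.140463

Checks pass: Σm=0; 10 even; l₃=3∈[1,7].
(2·4+1)(2·3+1)(2·3+1) = 441
Δ: 4! 4! 2! / 11! → 1/34650
sum: t=1:−1/72 t=2:+1/16 t=3:−1/72 = 5/144
3j²(4 3 3; 0 0 0) = Δ·Π!·Σ² = 2/77  (sign -1)
sum: t=1:−1/288 = -1/288
3j²(4 3 3; -1 -2 3) = Δ·Π!·Σ² = 5/231  (sign -1)
combine: 4πI² = 441·2/77·5/231 = 30/121
take √, sign +1: I = 0.14046335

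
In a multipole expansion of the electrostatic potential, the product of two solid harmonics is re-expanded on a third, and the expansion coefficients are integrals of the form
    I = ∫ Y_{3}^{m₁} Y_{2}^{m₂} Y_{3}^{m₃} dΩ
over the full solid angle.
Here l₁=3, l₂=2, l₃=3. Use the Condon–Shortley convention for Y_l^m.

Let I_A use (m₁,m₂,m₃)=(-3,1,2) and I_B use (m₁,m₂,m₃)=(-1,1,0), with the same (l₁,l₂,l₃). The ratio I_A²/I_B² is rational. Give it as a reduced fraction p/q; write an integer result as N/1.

l's match ⇒ only the (l;m) 3-j factors differ between A and B.
A: triangle coeff Δ(3,2,3) = 1/3780; Σ_t [2,2]: t=2:+1/48 = 1/48; (3j)²=5/84 [(3 2 3; -3 1 2)], sign=-1
B: triangle coeff Δ(3,2,3) = 1/3780; Σ_t [1,2]: t=1:−1/12 t=2:+1/8 = 1/24; (3j)²=1/210 [(3 2 3; -1 1 0)], sign=-1
I_A²/I_B² = (5/84)/(1/210) = 25/2

25/2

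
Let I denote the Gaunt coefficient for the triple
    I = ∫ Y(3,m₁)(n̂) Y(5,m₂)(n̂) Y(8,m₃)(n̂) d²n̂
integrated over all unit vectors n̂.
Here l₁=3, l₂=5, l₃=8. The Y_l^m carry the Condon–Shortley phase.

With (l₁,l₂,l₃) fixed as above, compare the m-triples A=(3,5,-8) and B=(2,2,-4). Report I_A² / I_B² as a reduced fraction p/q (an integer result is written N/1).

l's match ⇒ only the (l;m) 3-j factors differ between A and B.
A: triangle coeff Δ(3,5,8) = 1/136136; Σ_t [0,0]: t=0:+1/2612736000 = 1/2612736000; (3j)²=1/17 [(3 5 8; 3 5 -8)], sign=+1
B: triangle coeff Δ(3,5,8) = 1/136136; Σ_t [0,0]: t=0:+1/3628800 = 1/3628800; (3j)²=36/1547 [(3 5 8; 2 2 -4)], sign=+1
I_A²/I_B² = (1/17)/(36/1547) = 91/36

91/36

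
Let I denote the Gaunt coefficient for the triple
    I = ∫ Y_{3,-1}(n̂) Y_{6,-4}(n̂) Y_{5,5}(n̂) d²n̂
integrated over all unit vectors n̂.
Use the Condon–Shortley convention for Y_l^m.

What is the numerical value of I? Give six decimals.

-0.152880

Checks pass: Σm=0; 14 even; l₃=5∈[3,9].
(2·3+1)(2·6+1)(2·5+1) = 1001
Δ: 4! 2! 8! / 15! → 1/675675
sum: t=1:−1/8640 t=2:+1/2304 t=3:−1/8640 = 7/34560
3j²(3 6 5; 0 0 0) = Δ·Π!·Σ² = 7/429  (sign -1)
sum: t=2:+1/322560 = 1/322560
3j²(3 6 5; -1 -4 5) = Δ·Π!·Σ² = 18/1001  (sign +1)
combine: 4πI² = 1001·7/429·18/1001 = 42/143
take √, sign -1: I = -0.15288036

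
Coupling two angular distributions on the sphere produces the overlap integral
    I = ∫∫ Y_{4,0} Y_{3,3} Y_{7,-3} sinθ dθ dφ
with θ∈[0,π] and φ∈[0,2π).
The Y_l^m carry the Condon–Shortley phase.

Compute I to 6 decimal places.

m-sum 0 ✓  L=14 even ✓  1≤7≤7 ✓
Π(2lᵢ+1) = 9×7×15 = 945
triangle coeff Δ(4,3,7) = 1/45045
Σ_t [0,0]: t=0:+1/20736 = 1/20736
(3j)²=35/1287 [(4 3 7; 0 0 0)], sign=-1
Σ_t [0,0]: t=0:+1/414720 = 1/414720
(3j)²=2/429 [(4 3 7; 0 3 -3)], sign=+1
⇒ 4πI² = 2450/20449
I = (-1)√(2450/20449/(4π)) = -0.09764322

-0.097643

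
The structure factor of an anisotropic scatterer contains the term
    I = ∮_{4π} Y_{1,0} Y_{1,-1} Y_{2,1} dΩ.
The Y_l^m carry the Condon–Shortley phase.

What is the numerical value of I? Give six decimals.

-0.218510

Checks pass: Σm=0; 4 even; l₃=2∈[0,2].
(2·1+1)(2·1+1)(2·2+1) = 45
Δ: 0! 2! 2! / 5! → 1/30
sum: t=0:+1/1 = 1/1
3j²(1 1 2; 0 0 0) = Δ·Π!·Σ² = 2/15  (sign +1)
sum: t=0:+1/2 = 1/2
3j²(1 1 2; 0 -1 1) = Δ·Π!·Σ² = 1/10  (sign -1)
combine: 4πI² = 45·2/15·1/10 = 3/5
take √, sign -1: I = -0.21850969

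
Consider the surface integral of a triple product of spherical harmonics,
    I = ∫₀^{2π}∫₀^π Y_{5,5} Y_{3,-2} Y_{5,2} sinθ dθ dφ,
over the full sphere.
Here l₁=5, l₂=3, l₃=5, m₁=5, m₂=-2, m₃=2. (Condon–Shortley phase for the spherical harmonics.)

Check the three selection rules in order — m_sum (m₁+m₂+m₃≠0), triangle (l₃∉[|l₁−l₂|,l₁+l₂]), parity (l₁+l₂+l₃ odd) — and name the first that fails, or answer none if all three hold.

m_sum

azimuthal sum: 5 − 2 + 2 = 5  ✗
2 ≤ 5 ≤ 8 (triangle on l)
L = 5 + 3 + 5 = 13 (odd)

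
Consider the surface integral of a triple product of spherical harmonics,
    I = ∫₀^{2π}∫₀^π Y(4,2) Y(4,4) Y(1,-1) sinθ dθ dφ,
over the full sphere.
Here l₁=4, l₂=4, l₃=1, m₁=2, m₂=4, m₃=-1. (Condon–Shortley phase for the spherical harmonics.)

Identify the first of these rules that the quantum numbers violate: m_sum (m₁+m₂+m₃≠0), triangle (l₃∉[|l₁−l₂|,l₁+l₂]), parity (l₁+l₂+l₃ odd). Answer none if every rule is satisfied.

azimuthal sum: 2 + 4 − 1 = 5  ✗
0 ≤ 1 ≤ 8 (triangle on l)
L = 4 + 4 + 1 = 9 (odd)

m_sum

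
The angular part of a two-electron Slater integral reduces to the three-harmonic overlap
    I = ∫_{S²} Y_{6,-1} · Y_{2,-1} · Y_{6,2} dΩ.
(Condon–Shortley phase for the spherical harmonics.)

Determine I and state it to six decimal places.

Checks pass: Σm=0; 14 even; l₃=6∈[4,8].
(2·6+1)(2·2+1)(2·6+1) = 845
Δ: 2! 10! 2! / 15! → 1/90090
sum: t=0:+1/69120 t=1:−1/14400 t=2:+1/69120 = -7/172800
3j²(6 2 6; 0 0 0) = Δ·Π!·Σ² = 14/715  (sign -1)
sum: t=0:+1/60480 t=1:−1/34560 = -1/80640
3j²(6 2 6; -1 -1 2) = Δ·Π!·Σ² = 6/1001  (sign -1)
combine: 4πI² = 845·14/715·6/1001 = 12/121
take √, sign +1: I = 0.08883682

0.088837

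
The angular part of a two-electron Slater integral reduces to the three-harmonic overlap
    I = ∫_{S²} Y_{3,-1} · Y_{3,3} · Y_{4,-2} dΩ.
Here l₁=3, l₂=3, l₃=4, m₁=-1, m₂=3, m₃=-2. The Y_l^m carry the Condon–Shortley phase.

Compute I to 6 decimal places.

-0.188451

m-sum 0 ✓  L=10 even ✓  0≤4≤6 ✓
Π(2lᵢ+1) = 7×7×9 = 441
triangle coeff Δ(3,3,4) = 1/34650
Σ_t [0,2]: t=0:+1/72 t=1:−1/16 t=2:+1/72 = -5/144
(3j)²=2/77 [(3 3 4; 0 0 0)], sign=-1
Σ_t [2,2]: t=2:+1/192 = 1/192
(3j)²=3/77 [(3 3 4; -1 3 -2)], sign=+1
⇒ 4πI² = 54/121
I = (-1)√(54/121/(4π)) = -0.18845135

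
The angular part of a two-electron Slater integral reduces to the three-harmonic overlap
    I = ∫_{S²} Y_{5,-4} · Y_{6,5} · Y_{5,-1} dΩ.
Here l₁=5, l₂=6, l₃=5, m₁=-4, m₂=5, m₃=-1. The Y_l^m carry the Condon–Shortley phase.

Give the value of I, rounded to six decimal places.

0.158629

Rules hold: Σm=0, L=16 even, 1≤5≤11.
N = 11·13·11 = 1573
Δ = 6!·4!·6!/17! = 1/28588560
Racah Σ t=1..5: t=1:−1/345600 t=2:+1/13824 t=3:−1/5184 t=4:+1/13824 t=5:−1/345600 = -7/129600
⇒ 3j(5 6 5; 0 0 0)² = 80/7293, sgn +1
Racah Σ t=5..6: t=5:−1/2073600 t=6:+1/518400 = 1/691200
⇒ 3j(5 6 5; -4 5 -1)² = 81/4420, sgn +1
4πI² = N·(3j₀)²·(3jₘ)² = 1188/3757
I = +1·√(0.31621/4π) = 0.15862904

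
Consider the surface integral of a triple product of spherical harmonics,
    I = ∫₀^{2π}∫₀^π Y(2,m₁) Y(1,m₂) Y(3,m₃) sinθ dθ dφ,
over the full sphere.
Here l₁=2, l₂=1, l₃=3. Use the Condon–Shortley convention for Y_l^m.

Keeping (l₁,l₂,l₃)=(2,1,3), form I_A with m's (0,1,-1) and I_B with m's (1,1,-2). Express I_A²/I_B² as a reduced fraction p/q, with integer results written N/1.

l's match ⇒ only the (l;m) 3-j factors differ between A and B.
A: triangle coeff Δ(2,1,3) = 1/105; Σ_t [0,0]: t=0:+1/8 = 1/8; (3j)²=2/35 [(2 1 3; 0 1 -1)], sign=+1
B: triangle coeff Δ(2,1,3) = 1/105; Σ_t [0,0]: t=0:+1/12 = 1/12; (3j)²=2/21 [(2 1 3; 1 1 -2)], sign=-1
I_A²/I_B² = (2/35)/(2/21) = 3/5

3/5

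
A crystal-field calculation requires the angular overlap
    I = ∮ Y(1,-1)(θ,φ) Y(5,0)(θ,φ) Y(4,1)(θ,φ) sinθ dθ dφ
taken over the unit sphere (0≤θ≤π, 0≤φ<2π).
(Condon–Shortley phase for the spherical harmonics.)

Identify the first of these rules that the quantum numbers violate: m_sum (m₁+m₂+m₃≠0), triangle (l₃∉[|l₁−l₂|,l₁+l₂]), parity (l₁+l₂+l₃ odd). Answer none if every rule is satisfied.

none

azimuthal sum: -1 + 0 + 1 = 0  ✓
4 ≤ 4 ≤ 6 (triangle on l)  ✓
L = 1 + 5 + 4 = 10 (even)  ✓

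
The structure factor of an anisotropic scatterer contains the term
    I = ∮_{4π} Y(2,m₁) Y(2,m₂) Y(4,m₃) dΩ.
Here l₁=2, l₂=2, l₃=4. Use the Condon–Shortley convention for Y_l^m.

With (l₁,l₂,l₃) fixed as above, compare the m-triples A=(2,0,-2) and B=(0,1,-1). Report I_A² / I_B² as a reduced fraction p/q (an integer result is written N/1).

1/2

l's match ⇒ only the (l;m) 3-j factors differ between A and B.
A: triangle coeff Δ(2,2,4) = 1/630; Σ_t [0,0]: t=0:+1/96 = 1/96; (3j)²=1/42 [(2 2 4; 2 0 -2)], sign=+1
B: triangle coeff Δ(2,2,4) = 1/630; Σ_t [0,0]: t=0:+1/24 = 1/24; (3j)²=1/21 [(2 2 4; 0 1 -1)], sign=-1
I_A²/I_B² = (1/42)/(1/21) = 1/2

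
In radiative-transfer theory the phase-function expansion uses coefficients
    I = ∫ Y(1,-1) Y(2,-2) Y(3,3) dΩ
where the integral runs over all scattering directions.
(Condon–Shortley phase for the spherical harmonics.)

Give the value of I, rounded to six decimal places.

-0.319865

m-sum 0 ✓  L=6 even ✓  1≤3≤3 ✓
Π(2lᵢ+1) = 3×5×7 = 105
triangle coeff Δ(1,2,3) = 1/105
Σ_t [0,0]: t=0:+1/4 = 1/4
(3j)²=3/35 [(1 2 3; 0 0 0)], sign=-1
Σ_t [0,0]: t=0:+1/48 = 1/48
(3j)²=1/7 [(1 2 3; -1 -2 3)], sign=+1
⇒ 4πI² = 9/7
I = (-1)√(9/7/(4π)) = -0.31986543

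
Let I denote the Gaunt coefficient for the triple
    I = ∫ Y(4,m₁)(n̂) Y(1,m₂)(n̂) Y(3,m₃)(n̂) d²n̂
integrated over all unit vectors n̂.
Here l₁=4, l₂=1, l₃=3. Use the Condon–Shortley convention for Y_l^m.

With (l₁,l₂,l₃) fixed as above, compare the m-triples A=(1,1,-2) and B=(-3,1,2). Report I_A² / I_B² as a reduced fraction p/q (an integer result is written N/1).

1/7

Shared (l₁,l₂,l₃)=(4,1,3): N and (l;000)² cancel in I_A²/I_B².
A: Δ = 2!·6!·0!/9! = 1/252; Racah Σ t=2..2: t=2:+1/240 = 1/240; ⇒ 3j(4 1 3; 1 1 -2)² = 1/84, sgn -1
B: Δ = 2!·6!·0!/9! = 1/252; Racah Σ t=2..2: t=2:+1/240 = 1/240; ⇒ 3j(4 1 3; -3 1 2)² = 1/12, sgn -1
I_A²/I_B² = (1/84)/(1/12) = 1/7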